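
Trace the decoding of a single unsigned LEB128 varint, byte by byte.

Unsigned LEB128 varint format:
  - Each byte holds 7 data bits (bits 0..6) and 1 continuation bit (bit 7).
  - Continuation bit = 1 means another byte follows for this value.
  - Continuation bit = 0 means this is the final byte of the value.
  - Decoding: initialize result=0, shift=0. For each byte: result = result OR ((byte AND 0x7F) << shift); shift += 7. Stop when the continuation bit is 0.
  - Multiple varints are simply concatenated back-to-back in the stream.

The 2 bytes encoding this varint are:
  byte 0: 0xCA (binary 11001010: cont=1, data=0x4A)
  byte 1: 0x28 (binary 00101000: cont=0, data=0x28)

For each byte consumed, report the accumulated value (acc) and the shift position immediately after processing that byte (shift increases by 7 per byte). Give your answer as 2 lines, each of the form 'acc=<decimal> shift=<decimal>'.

Answer: acc=74 shift=7
acc=5194 shift=14

Derivation:
byte 0=0xCA: payload=0x4A=74, contrib = 74<<0 = 74; acc -> 74, shift -> 7
byte 1=0x28: payload=0x28=40, contrib = 40<<7 = 5120; acc -> 5194, shift -> 14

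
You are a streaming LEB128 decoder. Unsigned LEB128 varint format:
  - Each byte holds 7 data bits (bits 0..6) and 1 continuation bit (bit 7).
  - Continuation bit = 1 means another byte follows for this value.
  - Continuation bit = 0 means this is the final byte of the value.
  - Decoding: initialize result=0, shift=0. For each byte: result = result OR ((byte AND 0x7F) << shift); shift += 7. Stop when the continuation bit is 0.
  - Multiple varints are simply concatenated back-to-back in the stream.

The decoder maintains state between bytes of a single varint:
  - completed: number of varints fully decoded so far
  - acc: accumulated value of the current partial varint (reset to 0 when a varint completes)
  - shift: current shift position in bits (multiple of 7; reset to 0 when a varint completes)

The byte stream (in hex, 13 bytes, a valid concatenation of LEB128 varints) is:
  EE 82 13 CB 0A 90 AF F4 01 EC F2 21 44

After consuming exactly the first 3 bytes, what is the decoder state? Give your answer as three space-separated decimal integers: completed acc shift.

Answer: 1 0 0

Derivation:
byte[0]=0xEE cont=1 payload=0x6E: acc |= 110<<0 -> completed=0 acc=110 shift=7
byte[1]=0x82 cont=1 payload=0x02: acc |= 2<<7 -> completed=0 acc=366 shift=14
byte[2]=0x13 cont=0 payload=0x13: varint #1 complete (value=311662); reset -> completed=1 acc=0 shift=0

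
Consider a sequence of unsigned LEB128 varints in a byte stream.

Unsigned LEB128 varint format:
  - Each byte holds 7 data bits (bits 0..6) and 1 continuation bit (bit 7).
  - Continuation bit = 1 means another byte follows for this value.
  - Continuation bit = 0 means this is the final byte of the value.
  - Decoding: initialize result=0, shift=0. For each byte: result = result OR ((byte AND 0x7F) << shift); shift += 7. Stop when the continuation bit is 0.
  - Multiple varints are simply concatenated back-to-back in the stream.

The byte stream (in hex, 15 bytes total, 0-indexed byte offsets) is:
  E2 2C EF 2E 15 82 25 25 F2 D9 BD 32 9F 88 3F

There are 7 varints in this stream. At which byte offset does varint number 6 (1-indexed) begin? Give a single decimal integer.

  byte[0]=0xE2 cont=1 payload=0x62=98: acc |= 98<<0 -> acc=98 shift=7
  byte[1]=0x2C cont=0 payload=0x2C=44: acc |= 44<<7 -> acc=5730 shift=14 [end]
Varint 1: bytes[0:2] = E2 2C -> value 5730 (2 byte(s))
  byte[2]=0xEF cont=1 payload=0x6F=111: acc |= 111<<0 -> acc=111 shift=7
  byte[3]=0x2E cont=0 payload=0x2E=46: acc |= 46<<7 -> acc=5999 shift=14 [end]
Varint 2: bytes[2:4] = EF 2E -> value 5999 (2 byte(s))
  byte[4]=0x15 cont=0 payload=0x15=21: acc |= 21<<0 -> acc=21 shift=7 [end]
Varint 3: bytes[4:5] = 15 -> value 21 (1 byte(s))
  byte[5]=0x82 cont=1 payload=0x02=2: acc |= 2<<0 -> acc=2 shift=7
  byte[6]=0x25 cont=0 payload=0x25=37: acc |= 37<<7 -> acc=4738 shift=14 [end]
Varint 4: bytes[5:7] = 82 25 -> value 4738 (2 byte(s))
  byte[7]=0x25 cont=0 payload=0x25=37: acc |= 37<<0 -> acc=37 shift=7 [end]
Varint 5: bytes[7:8] = 25 -> value 37 (1 byte(s))
  byte[8]=0xF2 cont=1 payload=0x72=114: acc |= 114<<0 -> acc=114 shift=7
  byte[9]=0xD9 cont=1 payload=0x59=89: acc |= 89<<7 -> acc=11506 shift=14
  byte[10]=0xBD cont=1 payload=0x3D=61: acc |= 61<<14 -> acc=1010930 shift=21
  byte[11]=0x32 cont=0 payload=0x32=50: acc |= 50<<21 -> acc=105868530 shift=28 [end]
Varint 6: bytes[8:12] = F2 D9 BD 32 -> value 105868530 (4 byte(s))
  byte[12]=0x9F cont=1 payload=0x1F=31: acc |= 31<<0 -> acc=31 shift=7
  byte[13]=0x88 cont=1 payload=0x08=8: acc |= 8<<7 -> acc=1055 shift=14
  byte[14]=0x3F cont=0 payload=0x3F=63: acc |= 63<<14 -> acc=1033247 shift=21 [end]
Varint 7: bytes[12:15] = 9F 88 3F -> value 1033247 (3 byte(s))

Answer: 8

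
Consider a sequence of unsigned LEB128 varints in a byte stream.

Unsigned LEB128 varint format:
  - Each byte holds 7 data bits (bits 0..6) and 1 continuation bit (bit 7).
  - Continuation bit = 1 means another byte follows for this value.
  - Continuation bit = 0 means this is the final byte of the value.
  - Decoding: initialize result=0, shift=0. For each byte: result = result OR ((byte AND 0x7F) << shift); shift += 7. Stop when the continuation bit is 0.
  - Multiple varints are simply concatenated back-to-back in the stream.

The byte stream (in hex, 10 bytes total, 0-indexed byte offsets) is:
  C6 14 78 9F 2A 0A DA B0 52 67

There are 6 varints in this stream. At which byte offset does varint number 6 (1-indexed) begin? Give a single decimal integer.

Answer: 9

Derivation:
  byte[0]=0xC6 cont=1 payload=0x46=70: acc |= 70<<0 -> acc=70 shift=7
  byte[1]=0x14 cont=0 payload=0x14=20: acc |= 20<<7 -> acc=2630 shift=14 [end]
Varint 1: bytes[0:2] = C6 14 -> value 2630 (2 byte(s))
  byte[2]=0x78 cont=0 payload=0x78=120: acc |= 120<<0 -> acc=120 shift=7 [end]
Varint 2: bytes[2:3] = 78 -> value 120 (1 byte(s))
  byte[3]=0x9F cont=1 payload=0x1F=31: acc |= 31<<0 -> acc=31 shift=7
  byte[4]=0x2A cont=0 payload=0x2A=42: acc |= 42<<7 -> acc=5407 shift=14 [end]
Varint 3: bytes[3:5] = 9F 2A -> value 5407 (2 byte(s))
  byte[5]=0x0A cont=0 payload=0x0A=10: acc |= 10<<0 -> acc=10 shift=7 [end]
Varint 4: bytes[5:6] = 0A -> value 10 (1 byte(s))
  byte[6]=0xDA cont=1 payload=0x5A=90: acc |= 90<<0 -> acc=90 shift=7
  byte[7]=0xB0 cont=1 payload=0x30=48: acc |= 48<<7 -> acc=6234 shift=14
  byte[8]=0x52 cont=0 payload=0x52=82: acc |= 82<<14 -> acc=1349722 shift=21 [end]
Varint 5: bytes[6:9] = DA B0 52 -> value 1349722 (3 byte(s))
  byte[9]=0x67 cont=0 payload=0x67=103: acc |= 103<<0 -> acc=103 shift=7 [end]
Varint 6: bytes[9:10] = 67 -> value 103 (1 byte(s))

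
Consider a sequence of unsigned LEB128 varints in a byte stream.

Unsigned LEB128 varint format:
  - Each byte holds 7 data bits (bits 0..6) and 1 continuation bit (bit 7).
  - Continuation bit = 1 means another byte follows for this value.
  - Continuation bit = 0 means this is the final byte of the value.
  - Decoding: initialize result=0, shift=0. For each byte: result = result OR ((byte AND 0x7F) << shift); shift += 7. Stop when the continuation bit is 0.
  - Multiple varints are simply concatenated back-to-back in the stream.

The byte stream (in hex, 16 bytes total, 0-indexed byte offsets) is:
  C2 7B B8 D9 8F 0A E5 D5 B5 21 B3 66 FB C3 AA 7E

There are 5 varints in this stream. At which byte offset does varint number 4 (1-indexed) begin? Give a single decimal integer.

  byte[0]=0xC2 cont=1 payload=0x42=66: acc |= 66<<0 -> acc=66 shift=7
  byte[1]=0x7B cont=0 payload=0x7B=123: acc |= 123<<7 -> acc=15810 shift=14 [end]
Varint 1: bytes[0:2] = C2 7B -> value 15810 (2 byte(s))
  byte[2]=0xB8 cont=1 payload=0x38=56: acc |= 56<<0 -> acc=56 shift=7
  byte[3]=0xD9 cont=1 payload=0x59=89: acc |= 89<<7 -> acc=11448 shift=14
  byte[4]=0x8F cont=1 payload=0x0F=15: acc |= 15<<14 -> acc=257208 shift=21
  byte[5]=0x0A cont=0 payload=0x0A=10: acc |= 10<<21 -> acc=21228728 shift=28 [end]
Varint 2: bytes[2:6] = B8 D9 8F 0A -> value 21228728 (4 byte(s))
  byte[6]=0xE5 cont=1 payload=0x65=101: acc |= 101<<0 -> acc=101 shift=7
  byte[7]=0xD5 cont=1 payload=0x55=85: acc |= 85<<7 -> acc=10981 shift=14
  byte[8]=0xB5 cont=1 payload=0x35=53: acc |= 53<<14 -> acc=879333 shift=21
  byte[9]=0x21 cont=0 payload=0x21=33: acc |= 33<<21 -> acc=70085349 shift=28 [end]
Varint 3: bytes[6:10] = E5 D5 B5 21 -> value 70085349 (4 byte(s))
  byte[10]=0xB3 cont=1 payload=0x33=51: acc |= 51<<0 -> acc=51 shift=7
  byte[11]=0x66 cont=0 payload=0x66=102: acc |= 102<<7 -> acc=13107 shift=14 [end]
Varint 4: bytes[10:12] = B3 66 -> value 13107 (2 byte(s))
  byte[12]=0xFB cont=1 payload=0x7B=123: acc |= 123<<0 -> acc=123 shift=7
  byte[13]=0xC3 cont=1 payload=0x43=67: acc |= 67<<7 -> acc=8699 shift=14
  byte[14]=0xAA cont=1 payload=0x2A=42: acc |= 42<<14 -> acc=696827 shift=21
  byte[15]=0x7E cont=0 payload=0x7E=126: acc |= 126<<21 -> acc=264937979 shift=28 [end]
Varint 5: bytes[12:16] = FB C3 AA 7E -> value 264937979 (4 byte(s))

Answer: 10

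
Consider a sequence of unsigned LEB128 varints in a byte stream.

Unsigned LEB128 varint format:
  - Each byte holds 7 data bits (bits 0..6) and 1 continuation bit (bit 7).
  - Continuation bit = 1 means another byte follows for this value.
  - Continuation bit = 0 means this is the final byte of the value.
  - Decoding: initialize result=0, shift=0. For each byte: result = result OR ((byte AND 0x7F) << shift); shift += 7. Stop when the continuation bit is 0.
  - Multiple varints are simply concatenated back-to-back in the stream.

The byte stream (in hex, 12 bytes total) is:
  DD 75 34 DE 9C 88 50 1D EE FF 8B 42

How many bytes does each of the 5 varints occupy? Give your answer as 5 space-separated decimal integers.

Answer: 2 1 4 1 4

Derivation:
  byte[0]=0xDD cont=1 payload=0x5D=93: acc |= 93<<0 -> acc=93 shift=7
  byte[1]=0x75 cont=0 payload=0x75=117: acc |= 117<<7 -> acc=15069 shift=14 [end]
Varint 1: bytes[0:2] = DD 75 -> value 15069 (2 byte(s))
  byte[2]=0x34 cont=0 payload=0x34=52: acc |= 52<<0 -> acc=52 shift=7 [end]
Varint 2: bytes[2:3] = 34 -> value 52 (1 byte(s))
  byte[3]=0xDE cont=1 payload=0x5E=94: acc |= 94<<0 -> acc=94 shift=7
  byte[4]=0x9C cont=1 payload=0x1C=28: acc |= 28<<7 -> acc=3678 shift=14
  byte[5]=0x88 cont=1 payload=0x08=8: acc |= 8<<14 -> acc=134750 shift=21
  byte[6]=0x50 cont=0 payload=0x50=80: acc |= 80<<21 -> acc=167906910 shift=28 [end]
Varint 3: bytes[3:7] = DE 9C 88 50 -> value 167906910 (4 byte(s))
  byte[7]=0x1D cont=0 payload=0x1D=29: acc |= 29<<0 -> acc=29 shift=7 [end]
Varint 4: bytes[7:8] = 1D -> value 29 (1 byte(s))
  byte[8]=0xEE cont=1 payload=0x6E=110: acc |= 110<<0 -> acc=110 shift=7
  byte[9]=0xFF cont=1 payload=0x7F=127: acc |= 127<<7 -> acc=16366 shift=14
  byte[10]=0x8B cont=1 payload=0x0B=11: acc |= 11<<14 -> acc=196590 shift=21
  byte[11]=0x42 cont=0 payload=0x42=66: acc |= 66<<21 -> acc=138608622 shift=28 [end]
Varint 5: bytes[8:12] = EE FF 8B 42 -> value 138608622 (4 byte(s))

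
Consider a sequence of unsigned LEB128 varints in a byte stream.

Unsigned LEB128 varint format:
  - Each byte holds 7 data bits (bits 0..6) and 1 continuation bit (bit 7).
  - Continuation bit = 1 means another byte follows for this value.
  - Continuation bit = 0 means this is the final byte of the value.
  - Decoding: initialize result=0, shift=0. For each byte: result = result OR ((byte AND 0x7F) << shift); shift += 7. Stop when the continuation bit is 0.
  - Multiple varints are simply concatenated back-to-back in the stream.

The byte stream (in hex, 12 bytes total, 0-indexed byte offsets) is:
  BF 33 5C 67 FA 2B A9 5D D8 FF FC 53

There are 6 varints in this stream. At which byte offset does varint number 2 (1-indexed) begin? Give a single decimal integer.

  byte[0]=0xBF cont=1 payload=0x3F=63: acc |= 63<<0 -> acc=63 shift=7
  byte[1]=0x33 cont=0 payload=0x33=51: acc |= 51<<7 -> acc=6591 shift=14 [end]
Varint 1: bytes[0:2] = BF 33 -> value 6591 (2 byte(s))
  byte[2]=0x5C cont=0 payload=0x5C=92: acc |= 92<<0 -> acc=92 shift=7 [end]
Varint 2: bytes[2:3] = 5C -> value 92 (1 byte(s))
  byte[3]=0x67 cont=0 payload=0x67=103: acc |= 103<<0 -> acc=103 shift=7 [end]
Varint 3: bytes[3:4] = 67 -> value 103 (1 byte(s))
  byte[4]=0xFA cont=1 payload=0x7A=122: acc |= 122<<0 -> acc=122 shift=7
  byte[5]=0x2B cont=0 payload=0x2B=43: acc |= 43<<7 -> acc=5626 shift=14 [end]
Varint 4: bytes[4:6] = FA 2B -> value 5626 (2 byte(s))
  byte[6]=0xA9 cont=1 payload=0x29=41: acc |= 41<<0 -> acc=41 shift=7
  byte[7]=0x5D cont=0 payload=0x5D=93: acc |= 93<<7 -> acc=11945 shift=14 [end]
Varint 5: bytes[6:8] = A9 5D -> value 11945 (2 byte(s))
  byte[8]=0xD8 cont=1 payload=0x58=88: acc |= 88<<0 -> acc=88 shift=7
  byte[9]=0xFF cont=1 payload=0x7F=127: acc |= 127<<7 -> acc=16344 shift=14
  byte[10]=0xFC cont=1 payload=0x7C=124: acc |= 124<<14 -> acc=2047960 shift=21
  byte[11]=0x53 cont=0 payload=0x53=83: acc |= 83<<21 -> acc=176111576 shift=28 [end]
Varint 6: bytes[8:12] = D8 FF FC 53 -> value 176111576 (4 byte(s))

Answer: 2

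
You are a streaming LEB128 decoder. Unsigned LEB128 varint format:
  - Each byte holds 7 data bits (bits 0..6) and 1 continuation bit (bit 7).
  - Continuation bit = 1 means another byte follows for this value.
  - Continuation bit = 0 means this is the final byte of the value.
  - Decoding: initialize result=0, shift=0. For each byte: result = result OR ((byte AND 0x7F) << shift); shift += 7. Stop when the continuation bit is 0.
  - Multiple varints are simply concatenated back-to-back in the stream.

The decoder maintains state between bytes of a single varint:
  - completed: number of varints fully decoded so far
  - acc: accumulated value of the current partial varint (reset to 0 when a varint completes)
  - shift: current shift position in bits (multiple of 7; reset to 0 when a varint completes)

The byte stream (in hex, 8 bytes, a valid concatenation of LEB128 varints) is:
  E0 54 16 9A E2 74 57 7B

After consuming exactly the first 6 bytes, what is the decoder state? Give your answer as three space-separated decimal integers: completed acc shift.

Answer: 3 0 0

Derivation:
byte[0]=0xE0 cont=1 payload=0x60: acc |= 96<<0 -> completed=0 acc=96 shift=7
byte[1]=0x54 cont=0 payload=0x54: varint #1 complete (value=10848); reset -> completed=1 acc=0 shift=0
byte[2]=0x16 cont=0 payload=0x16: varint #2 complete (value=22); reset -> completed=2 acc=0 shift=0
byte[3]=0x9A cont=1 payload=0x1A: acc |= 26<<0 -> completed=2 acc=26 shift=7
byte[4]=0xE2 cont=1 payload=0x62: acc |= 98<<7 -> completed=2 acc=12570 shift=14
byte[5]=0x74 cont=0 payload=0x74: varint #3 complete (value=1913114); reset -> completed=3 acc=0 shift=0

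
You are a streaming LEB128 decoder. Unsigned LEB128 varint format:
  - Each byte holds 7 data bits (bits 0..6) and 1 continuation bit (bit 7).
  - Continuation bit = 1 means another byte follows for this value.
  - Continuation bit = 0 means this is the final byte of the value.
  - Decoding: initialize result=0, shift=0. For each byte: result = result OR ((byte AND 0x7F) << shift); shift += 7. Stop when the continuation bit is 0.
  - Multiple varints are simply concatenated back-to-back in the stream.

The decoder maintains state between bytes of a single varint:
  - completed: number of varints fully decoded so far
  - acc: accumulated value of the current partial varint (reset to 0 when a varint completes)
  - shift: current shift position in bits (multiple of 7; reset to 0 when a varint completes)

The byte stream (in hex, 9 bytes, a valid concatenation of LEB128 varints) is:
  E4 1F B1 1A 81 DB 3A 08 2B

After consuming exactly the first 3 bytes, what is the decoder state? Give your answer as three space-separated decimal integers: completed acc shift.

Answer: 1 49 7

Derivation:
byte[0]=0xE4 cont=1 payload=0x64: acc |= 100<<0 -> completed=0 acc=100 shift=7
byte[1]=0x1F cont=0 payload=0x1F: varint #1 complete (value=4068); reset -> completed=1 acc=0 shift=0
byte[2]=0xB1 cont=1 payload=0x31: acc |= 49<<0 -> completed=1 acc=49 shift=7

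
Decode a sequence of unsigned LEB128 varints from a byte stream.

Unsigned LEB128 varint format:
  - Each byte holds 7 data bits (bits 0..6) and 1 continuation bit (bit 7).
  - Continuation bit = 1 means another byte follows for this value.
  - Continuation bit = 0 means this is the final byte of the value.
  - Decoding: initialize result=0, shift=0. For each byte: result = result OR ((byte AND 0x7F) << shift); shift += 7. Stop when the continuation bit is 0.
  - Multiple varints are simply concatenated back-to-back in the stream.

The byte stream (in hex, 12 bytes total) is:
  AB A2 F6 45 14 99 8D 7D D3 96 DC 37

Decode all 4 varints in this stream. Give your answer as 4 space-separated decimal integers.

  byte[0]=0xAB cont=1 payload=0x2B=43: acc |= 43<<0 -> acc=43 shift=7
  byte[1]=0xA2 cont=1 payload=0x22=34: acc |= 34<<7 -> acc=4395 shift=14
  byte[2]=0xF6 cont=1 payload=0x76=118: acc |= 118<<14 -> acc=1937707 shift=21
  byte[3]=0x45 cont=0 payload=0x45=69: acc |= 69<<21 -> acc=146641195 shift=28 [end]
Varint 1: bytes[0:4] = AB A2 F6 45 -> value 146641195 (4 byte(s))
  byte[4]=0x14 cont=0 payload=0x14=20: acc |= 20<<0 -> acc=20 shift=7 [end]
Varint 2: bytes[4:5] = 14 -> value 20 (1 byte(s))
  byte[5]=0x99 cont=1 payload=0x19=25: acc |= 25<<0 -> acc=25 shift=7
  byte[6]=0x8D cont=1 payload=0x0D=13: acc |= 13<<7 -> acc=1689 shift=14
  byte[7]=0x7D cont=0 payload=0x7D=125: acc |= 125<<14 -> acc=2049689 shift=21 [end]
Varint 3: bytes[5:8] = 99 8D 7D -> value 2049689 (3 byte(s))
  byte[8]=0xD3 cont=1 payload=0x53=83: acc |= 83<<0 -> acc=83 shift=7
  byte[9]=0x96 cont=1 payload=0x16=22: acc |= 22<<7 -> acc=2899 shift=14
  byte[10]=0xDC cont=1 payload=0x5C=92: acc |= 92<<14 -> acc=1510227 shift=21
  byte[11]=0x37 cont=0 payload=0x37=55: acc |= 55<<21 -> acc=116853587 shift=28 [end]
Varint 4: bytes[8:12] = D3 96 DC 37 -> value 116853587 (4 byte(s))

Answer: 146641195 20 2049689 116853587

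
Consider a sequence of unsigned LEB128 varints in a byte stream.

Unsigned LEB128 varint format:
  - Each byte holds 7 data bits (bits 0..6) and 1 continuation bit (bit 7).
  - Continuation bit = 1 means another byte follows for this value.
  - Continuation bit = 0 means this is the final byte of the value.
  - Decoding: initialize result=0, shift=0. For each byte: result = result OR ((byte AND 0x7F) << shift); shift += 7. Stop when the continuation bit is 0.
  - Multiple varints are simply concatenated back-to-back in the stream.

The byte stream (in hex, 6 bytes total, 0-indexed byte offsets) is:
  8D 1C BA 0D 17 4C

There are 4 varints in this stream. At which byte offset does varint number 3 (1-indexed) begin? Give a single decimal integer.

  byte[0]=0x8D cont=1 payload=0x0D=13: acc |= 13<<0 -> acc=13 shift=7
  byte[1]=0x1C cont=0 payload=0x1C=28: acc |= 28<<7 -> acc=3597 shift=14 [end]
Varint 1: bytes[0:2] = 8D 1C -> value 3597 (2 byte(s))
  byte[2]=0xBA cont=1 payload=0x3A=58: acc |= 58<<0 -> acc=58 shift=7
  byte[3]=0x0D cont=0 payload=0x0D=13: acc |= 13<<7 -> acc=1722 shift=14 [end]
Varint 2: bytes[2:4] = BA 0D -> value 1722 (2 byte(s))
  byte[4]=0x17 cont=0 payload=0x17=23: acc |= 23<<0 -> acc=23 shift=7 [end]
Varint 3: bytes[4:5] = 17 -> value 23 (1 byte(s))
  byte[5]=0x4C cont=0 payload=0x4C=76: acc |= 76<<0 -> acc=76 shift=7 [end]
Varint 4: bytes[5:6] = 4C -> value 76 (1 byte(s))

Answer: 4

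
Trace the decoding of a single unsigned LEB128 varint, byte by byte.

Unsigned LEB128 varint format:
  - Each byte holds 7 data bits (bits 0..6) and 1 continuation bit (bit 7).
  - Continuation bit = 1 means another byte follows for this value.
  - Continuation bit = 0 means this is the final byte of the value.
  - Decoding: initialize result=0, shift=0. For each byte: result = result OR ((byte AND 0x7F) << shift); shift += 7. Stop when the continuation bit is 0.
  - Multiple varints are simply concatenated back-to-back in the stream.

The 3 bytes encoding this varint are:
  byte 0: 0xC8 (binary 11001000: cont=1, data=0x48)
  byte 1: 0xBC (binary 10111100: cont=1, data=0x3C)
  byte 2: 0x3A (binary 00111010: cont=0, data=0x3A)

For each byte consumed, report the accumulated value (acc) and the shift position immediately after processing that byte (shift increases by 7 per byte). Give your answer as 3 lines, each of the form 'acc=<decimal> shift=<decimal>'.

Answer: acc=72 shift=7
acc=7752 shift=14
acc=958024 shift=21

Derivation:
byte 0=0xC8: payload=0x48=72, contrib = 72<<0 = 72; acc -> 72, shift -> 7
byte 1=0xBC: payload=0x3C=60, contrib = 60<<7 = 7680; acc -> 7752, shift -> 14
byte 2=0x3A: payload=0x3A=58, contrib = 58<<14 = 950272; acc -> 958024, shift -> 21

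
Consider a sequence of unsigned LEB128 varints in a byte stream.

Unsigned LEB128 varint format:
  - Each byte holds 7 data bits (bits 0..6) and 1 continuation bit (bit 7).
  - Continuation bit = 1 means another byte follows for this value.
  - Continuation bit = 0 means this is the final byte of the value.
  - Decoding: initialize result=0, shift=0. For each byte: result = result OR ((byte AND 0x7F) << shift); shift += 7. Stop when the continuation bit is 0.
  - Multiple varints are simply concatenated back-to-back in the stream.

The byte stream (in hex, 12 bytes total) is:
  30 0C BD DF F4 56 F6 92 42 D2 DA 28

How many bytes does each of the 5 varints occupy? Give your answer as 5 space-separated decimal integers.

Answer: 1 1 4 3 3

Derivation:
  byte[0]=0x30 cont=0 payload=0x30=48: acc |= 48<<0 -> acc=48 shift=7 [end]
Varint 1: bytes[0:1] = 30 -> value 48 (1 byte(s))
  byte[1]=0x0C cont=0 payload=0x0C=12: acc |= 12<<0 -> acc=12 shift=7 [end]
Varint 2: bytes[1:2] = 0C -> value 12 (1 byte(s))
  byte[2]=0xBD cont=1 payload=0x3D=61: acc |= 61<<0 -> acc=61 shift=7
  byte[3]=0xDF cont=1 payload=0x5F=95: acc |= 95<<7 -> acc=12221 shift=14
  byte[4]=0xF4 cont=1 payload=0x74=116: acc |= 116<<14 -> acc=1912765 shift=21
  byte[5]=0x56 cont=0 payload=0x56=86: acc |= 86<<21 -> acc=182267837 shift=28 [end]
Varint 3: bytes[2:6] = BD DF F4 56 -> value 182267837 (4 byte(s))
  byte[6]=0xF6 cont=1 payload=0x76=118: acc |= 118<<0 -> acc=118 shift=7
  byte[7]=0x92 cont=1 payload=0x12=18: acc |= 18<<7 -> acc=2422 shift=14
  byte[8]=0x42 cont=0 payload=0x42=66: acc |= 66<<14 -> acc=1083766 shift=21 [end]
Varint 4: bytes[6:9] = F6 92 42 -> value 1083766 (3 byte(s))
  byte[9]=0xD2 cont=1 payload=0x52=82: acc |= 82<<0 -> acc=82 shift=7
  byte[10]=0xDA cont=1 payload=0x5A=90: acc |= 90<<7 -> acc=11602 shift=14
  byte[11]=0x28 cont=0 payload=0x28=40: acc |= 40<<14 -> acc=666962 shift=21 [end]
Varint 5: bytes[9:12] = D2 DA 28 -> value 666962 (3 byte(s))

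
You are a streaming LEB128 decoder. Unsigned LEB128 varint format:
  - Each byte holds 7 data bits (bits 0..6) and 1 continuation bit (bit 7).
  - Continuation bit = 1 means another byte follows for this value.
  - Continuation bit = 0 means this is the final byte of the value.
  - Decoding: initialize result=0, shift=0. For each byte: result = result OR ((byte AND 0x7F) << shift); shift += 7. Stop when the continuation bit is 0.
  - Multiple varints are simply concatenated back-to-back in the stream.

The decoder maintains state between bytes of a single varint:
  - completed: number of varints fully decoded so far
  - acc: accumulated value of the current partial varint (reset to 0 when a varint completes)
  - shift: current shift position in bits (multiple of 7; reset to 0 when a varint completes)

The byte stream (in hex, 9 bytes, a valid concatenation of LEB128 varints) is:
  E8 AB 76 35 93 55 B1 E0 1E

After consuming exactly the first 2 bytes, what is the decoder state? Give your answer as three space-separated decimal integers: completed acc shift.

Answer: 0 5608 14

Derivation:
byte[0]=0xE8 cont=1 payload=0x68: acc |= 104<<0 -> completed=0 acc=104 shift=7
byte[1]=0xAB cont=1 payload=0x2B: acc |= 43<<7 -> completed=0 acc=5608 shift=14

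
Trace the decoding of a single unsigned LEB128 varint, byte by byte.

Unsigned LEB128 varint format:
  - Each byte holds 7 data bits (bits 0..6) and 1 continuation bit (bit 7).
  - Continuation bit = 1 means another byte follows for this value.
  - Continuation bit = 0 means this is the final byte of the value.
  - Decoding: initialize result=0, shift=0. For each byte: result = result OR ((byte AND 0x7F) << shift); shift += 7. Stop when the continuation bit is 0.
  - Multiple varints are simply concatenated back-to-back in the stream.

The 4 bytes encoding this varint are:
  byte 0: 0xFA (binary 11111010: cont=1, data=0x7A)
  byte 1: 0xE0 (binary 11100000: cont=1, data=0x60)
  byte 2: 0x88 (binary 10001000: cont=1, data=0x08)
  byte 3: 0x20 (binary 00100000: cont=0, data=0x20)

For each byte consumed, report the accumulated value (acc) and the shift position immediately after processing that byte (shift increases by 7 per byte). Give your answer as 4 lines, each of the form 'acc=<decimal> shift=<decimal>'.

Answer: acc=122 shift=7
acc=12410 shift=14
acc=143482 shift=21
acc=67252346 shift=28

Derivation:
byte 0=0xFA: payload=0x7A=122, contrib = 122<<0 = 122; acc -> 122, shift -> 7
byte 1=0xE0: payload=0x60=96, contrib = 96<<7 = 12288; acc -> 12410, shift -> 14
byte 2=0x88: payload=0x08=8, contrib = 8<<14 = 131072; acc -> 143482, shift -> 21
byte 3=0x20: payload=0x20=32, contrib = 32<<21 = 67108864; acc -> 67252346, shift -> 28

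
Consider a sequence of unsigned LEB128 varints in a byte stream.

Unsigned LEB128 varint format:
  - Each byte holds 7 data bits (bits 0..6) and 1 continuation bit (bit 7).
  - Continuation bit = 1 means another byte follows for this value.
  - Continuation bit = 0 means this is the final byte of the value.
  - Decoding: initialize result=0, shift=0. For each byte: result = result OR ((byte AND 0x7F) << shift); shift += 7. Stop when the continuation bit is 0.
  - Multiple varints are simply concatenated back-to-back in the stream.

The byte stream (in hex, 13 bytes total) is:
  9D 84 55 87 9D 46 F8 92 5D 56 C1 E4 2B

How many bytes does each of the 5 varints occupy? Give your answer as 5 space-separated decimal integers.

Answer: 3 3 3 1 3

Derivation:
  byte[0]=0x9D cont=1 payload=0x1D=29: acc |= 29<<0 -> acc=29 shift=7
  byte[1]=0x84 cont=1 payload=0x04=4: acc |= 4<<7 -> acc=541 shift=14
  byte[2]=0x55 cont=0 payload=0x55=85: acc |= 85<<14 -> acc=1393181 shift=21 [end]
Varint 1: bytes[0:3] = 9D 84 55 -> value 1393181 (3 byte(s))
  byte[3]=0x87 cont=1 payload=0x07=7: acc |= 7<<0 -> acc=7 shift=7
  byte[4]=0x9D cont=1 payload=0x1D=29: acc |= 29<<7 -> acc=3719 shift=14
  byte[5]=0x46 cont=0 payload=0x46=70: acc |= 70<<14 -> acc=1150599 shift=21 [end]
Varint 2: bytes[3:6] = 87 9D 46 -> value 1150599 (3 byte(s))
  byte[6]=0xF8 cont=1 payload=0x78=120: acc |= 120<<0 -> acc=120 shift=7
  byte[7]=0x92 cont=1 payload=0x12=18: acc |= 18<<7 -> acc=2424 shift=14
  byte[8]=0x5D cont=0 payload=0x5D=93: acc |= 93<<14 -> acc=1526136 shift=21 [end]
Varint 3: bytes[6:9] = F8 92 5D -> value 1526136 (3 byte(s))
  byte[9]=0x56 cont=0 payload=0x56=86: acc |= 86<<0 -> acc=86 shift=7 [end]
Varint 4: bytes[9:10] = 56 -> value 86 (1 byte(s))
  byte[10]=0xC1 cont=1 payload=0x41=65: acc |= 65<<0 -> acc=65 shift=7
  byte[11]=0xE4 cont=1 payload=0x64=100: acc |= 100<<7 -> acc=12865 shift=14
  byte[12]=0x2B cont=0 payload=0x2B=43: acc |= 43<<14 -> acc=717377 shift=21 [end]
Varint 5: bytes[10:13] = C1 E4 2B -> value 717377 (3 byte(s))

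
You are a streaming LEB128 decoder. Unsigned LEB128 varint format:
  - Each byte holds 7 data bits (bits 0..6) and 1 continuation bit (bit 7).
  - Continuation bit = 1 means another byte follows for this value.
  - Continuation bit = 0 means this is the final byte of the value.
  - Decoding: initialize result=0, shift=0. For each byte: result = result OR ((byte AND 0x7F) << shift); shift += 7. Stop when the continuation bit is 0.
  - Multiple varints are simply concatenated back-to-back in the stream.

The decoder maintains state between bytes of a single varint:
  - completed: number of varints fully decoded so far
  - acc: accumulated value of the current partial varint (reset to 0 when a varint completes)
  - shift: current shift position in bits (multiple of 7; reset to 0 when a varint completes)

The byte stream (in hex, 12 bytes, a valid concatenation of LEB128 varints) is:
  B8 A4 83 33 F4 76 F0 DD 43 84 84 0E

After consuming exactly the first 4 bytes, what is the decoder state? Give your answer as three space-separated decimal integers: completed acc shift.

byte[0]=0xB8 cont=1 payload=0x38: acc |= 56<<0 -> completed=0 acc=56 shift=7
byte[1]=0xA4 cont=1 payload=0x24: acc |= 36<<7 -> completed=0 acc=4664 shift=14
byte[2]=0x83 cont=1 payload=0x03: acc |= 3<<14 -> completed=0 acc=53816 shift=21
byte[3]=0x33 cont=0 payload=0x33: varint #1 complete (value=107008568); reset -> completed=1 acc=0 shift=0

Answer: 1 0 0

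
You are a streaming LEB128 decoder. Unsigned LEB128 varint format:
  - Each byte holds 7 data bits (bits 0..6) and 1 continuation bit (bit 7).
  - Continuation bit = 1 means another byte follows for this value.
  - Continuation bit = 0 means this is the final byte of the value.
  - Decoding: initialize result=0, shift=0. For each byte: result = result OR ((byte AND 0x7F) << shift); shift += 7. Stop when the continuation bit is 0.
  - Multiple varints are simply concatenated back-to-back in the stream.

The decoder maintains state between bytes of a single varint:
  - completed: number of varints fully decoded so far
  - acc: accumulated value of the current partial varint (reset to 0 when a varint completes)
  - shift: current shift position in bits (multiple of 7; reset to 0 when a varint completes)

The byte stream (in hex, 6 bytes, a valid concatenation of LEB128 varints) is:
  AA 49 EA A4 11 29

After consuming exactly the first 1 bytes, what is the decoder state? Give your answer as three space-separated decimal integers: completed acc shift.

Answer: 0 42 7

Derivation:
byte[0]=0xAA cont=1 payload=0x2A: acc |= 42<<0 -> completed=0 acc=42 shift=7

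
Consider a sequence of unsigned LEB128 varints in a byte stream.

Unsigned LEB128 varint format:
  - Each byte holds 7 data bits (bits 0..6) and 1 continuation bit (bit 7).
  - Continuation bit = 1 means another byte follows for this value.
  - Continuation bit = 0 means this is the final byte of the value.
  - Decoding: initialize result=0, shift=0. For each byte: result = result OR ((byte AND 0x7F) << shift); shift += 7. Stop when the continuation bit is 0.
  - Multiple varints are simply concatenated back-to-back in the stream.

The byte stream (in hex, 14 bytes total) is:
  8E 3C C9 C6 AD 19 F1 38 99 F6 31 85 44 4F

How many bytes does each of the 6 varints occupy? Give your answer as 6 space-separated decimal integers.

Answer: 2 4 2 3 2 1

Derivation:
  byte[0]=0x8E cont=1 payload=0x0E=14: acc |= 14<<0 -> acc=14 shift=7
  byte[1]=0x3C cont=0 payload=0x3C=60: acc |= 60<<7 -> acc=7694 shift=14 [end]
Varint 1: bytes[0:2] = 8E 3C -> value 7694 (2 byte(s))
  byte[2]=0xC9 cont=1 payload=0x49=73: acc |= 73<<0 -> acc=73 shift=7
  byte[3]=0xC6 cont=1 payload=0x46=70: acc |= 70<<7 -> acc=9033 shift=14
  byte[4]=0xAD cont=1 payload=0x2D=45: acc |= 45<<14 -> acc=746313 shift=21
  byte[5]=0x19 cont=0 payload=0x19=25: acc |= 25<<21 -> acc=53175113 shift=28 [end]
Varint 2: bytes[2:6] = C9 C6 AD 19 -> value 53175113 (4 byte(s))
  byte[6]=0xF1 cont=1 payload=0x71=113: acc |= 113<<0 -> acc=113 shift=7
  byte[7]=0x38 cont=0 payload=0x38=56: acc |= 56<<7 -> acc=7281 shift=14 [end]
Varint 3: bytes[6:8] = F1 38 -> value 7281 (2 byte(s))
  byte[8]=0x99 cont=1 payload=0x19=25: acc |= 25<<0 -> acc=25 shift=7
  byte[9]=0xF6 cont=1 payload=0x76=118: acc |= 118<<7 -> acc=15129 shift=14
  byte[10]=0x31 cont=0 payload=0x31=49: acc |= 49<<14 -> acc=817945 shift=21 [end]
Varint 4: bytes[8:11] = 99 F6 31 -> value 817945 (3 byte(s))
  byte[11]=0x85 cont=1 payload=0x05=5: acc |= 5<<0 -> acc=5 shift=7
  byte[12]=0x44 cont=0 payload=0x44=68: acc |= 68<<7 -> acc=8709 shift=14 [end]
Varint 5: bytes[11:13] = 85 44 -> value 8709 (2 byte(s))
  byte[13]=0x4F cont=0 payload=0x4F=79: acc |= 79<<0 -> acc=79 shift=7 [end]
Varint 6: bytes[13:14] = 4F -> value 79 (1 byte(s))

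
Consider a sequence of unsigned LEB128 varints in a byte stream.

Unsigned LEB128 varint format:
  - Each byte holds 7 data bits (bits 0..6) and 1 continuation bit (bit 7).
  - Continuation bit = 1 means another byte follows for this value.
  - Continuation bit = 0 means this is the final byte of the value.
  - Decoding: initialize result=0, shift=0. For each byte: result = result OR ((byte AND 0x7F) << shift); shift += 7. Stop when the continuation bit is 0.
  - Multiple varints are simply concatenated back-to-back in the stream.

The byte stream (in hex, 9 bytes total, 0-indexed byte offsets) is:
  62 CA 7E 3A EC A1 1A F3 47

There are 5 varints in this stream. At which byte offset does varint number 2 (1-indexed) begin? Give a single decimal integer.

Answer: 1

Derivation:
  byte[0]=0x62 cont=0 payload=0x62=98: acc |= 98<<0 -> acc=98 shift=7 [end]
Varint 1: bytes[0:1] = 62 -> value 98 (1 byte(s))
  byte[1]=0xCA cont=1 payload=0x4A=74: acc |= 74<<0 -> acc=74 shift=7
  byte[2]=0x7E cont=0 payload=0x7E=126: acc |= 126<<7 -> acc=16202 shift=14 [end]
Varint 2: bytes[1:3] = CA 7E -> value 16202 (2 byte(s))
  byte[3]=0x3A cont=0 payload=0x3A=58: acc |= 58<<0 -> acc=58 shift=7 [end]
Varint 3: bytes[3:4] = 3A -> value 58 (1 byte(s))
  byte[4]=0xEC cont=1 payload=0x6C=108: acc |= 108<<0 -> acc=108 shift=7
  byte[5]=0xA1 cont=1 payload=0x21=33: acc |= 33<<7 -> acc=4332 shift=14
  byte[6]=0x1A cont=0 payload=0x1A=26: acc |= 26<<14 -> acc=430316 shift=21 [end]
Varint 4: bytes[4:7] = EC A1 1A -> value 430316 (3 byte(s))
  byte[7]=0xF3 cont=1 payload=0x73=115: acc |= 115<<0 -> acc=115 shift=7
  byte[8]=0x47 cont=0 payload=0x47=71: acc |= 71<<7 -> acc=9203 shift=14 [end]
Varint 5: bytes[7:9] = F3 47 -> value 9203 (2 byte(s))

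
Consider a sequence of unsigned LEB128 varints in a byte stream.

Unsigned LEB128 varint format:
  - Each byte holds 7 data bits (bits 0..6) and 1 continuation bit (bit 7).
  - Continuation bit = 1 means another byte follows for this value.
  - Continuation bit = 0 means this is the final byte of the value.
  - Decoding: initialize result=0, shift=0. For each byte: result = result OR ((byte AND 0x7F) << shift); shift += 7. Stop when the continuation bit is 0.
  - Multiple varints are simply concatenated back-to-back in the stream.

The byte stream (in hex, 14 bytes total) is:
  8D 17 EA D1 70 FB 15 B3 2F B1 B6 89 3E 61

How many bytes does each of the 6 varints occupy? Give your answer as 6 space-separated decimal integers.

  byte[0]=0x8D cont=1 payload=0x0D=13: acc |= 13<<0 -> acc=13 shift=7
  byte[1]=0x17 cont=0 payload=0x17=23: acc |= 23<<7 -> acc=2957 shift=14 [end]
Varint 1: bytes[0:2] = 8D 17 -> value 2957 (2 byte(s))
  byte[2]=0xEA cont=1 payload=0x6A=106: acc |= 106<<0 -> acc=106 shift=7
  byte[3]=0xD1 cont=1 payload=0x51=81: acc |= 81<<7 -> acc=10474 shift=14
  byte[4]=0x70 cont=0 payload=0x70=112: acc |= 112<<14 -> acc=1845482 shift=21 [end]
Varint 2: bytes[2:5] = EA D1 70 -> value 1845482 (3 byte(s))
  byte[5]=0xFB cont=1 payload=0x7B=123: acc |= 123<<0 -> acc=123 shift=7
  byte[6]=0x15 cont=0 payload=0x15=21: acc |= 21<<7 -> acc=2811 shift=14 [end]
Varint 3: bytes[5:7] = FB 15 -> value 2811 (2 byte(s))
  byte[7]=0xB3 cont=1 payload=0x33=51: acc |= 51<<0 -> acc=51 shift=7
  byte[8]=0x2F cont=0 payload=0x2F=47: acc |= 47<<7 -> acc=6067 shift=14 [end]
Varint 4: bytes[7:9] = B3 2F -> value 6067 (2 byte(s))
  byte[9]=0xB1 cont=1 payload=0x31=49: acc |= 49<<0 -> acc=49 shift=7
  byte[10]=0xB6 cont=1 payload=0x36=54: acc |= 54<<7 -> acc=6961 shift=14
  byte[11]=0x89 cont=1 payload=0x09=9: acc |= 9<<14 -> acc=154417 shift=21
  byte[12]=0x3E cont=0 payload=0x3E=62: acc |= 62<<21 -> acc=130177841 shift=28 [end]
Varint 5: bytes[9:13] = B1 B6 89 3E -> value 130177841 (4 byte(s))
  byte[13]=0x61 cont=0 payload=0x61=97: acc |= 97<<0 -> acc=97 shift=7 [end]
Varint 6: bytes[13:14] = 61 -> value 97 (1 byte(s))

Answer: 2 3 2 2 4 1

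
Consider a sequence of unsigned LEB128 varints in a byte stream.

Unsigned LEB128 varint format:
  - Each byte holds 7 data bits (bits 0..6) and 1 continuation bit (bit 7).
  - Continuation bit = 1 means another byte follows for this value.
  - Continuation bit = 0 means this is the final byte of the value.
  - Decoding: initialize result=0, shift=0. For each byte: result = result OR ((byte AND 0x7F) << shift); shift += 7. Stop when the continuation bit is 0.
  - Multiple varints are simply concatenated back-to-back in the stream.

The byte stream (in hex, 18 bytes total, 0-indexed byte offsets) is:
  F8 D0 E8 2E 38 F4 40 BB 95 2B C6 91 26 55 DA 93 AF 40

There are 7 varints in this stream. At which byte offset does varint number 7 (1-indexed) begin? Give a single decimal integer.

Answer: 14

Derivation:
  byte[0]=0xF8 cont=1 payload=0x78=120: acc |= 120<<0 -> acc=120 shift=7
  byte[1]=0xD0 cont=1 payload=0x50=80: acc |= 80<<7 -> acc=10360 shift=14
  byte[2]=0xE8 cont=1 payload=0x68=104: acc |= 104<<14 -> acc=1714296 shift=21
  byte[3]=0x2E cont=0 payload=0x2E=46: acc |= 46<<21 -> acc=98183288 shift=28 [end]
Varint 1: bytes[0:4] = F8 D0 E8 2E -> value 98183288 (4 byte(s))
  byte[4]=0x38 cont=0 payload=0x38=56: acc |= 56<<0 -> acc=56 shift=7 [end]
Varint 2: bytes[4:5] = 38 -> value 56 (1 byte(s))
  byte[5]=0xF4 cont=1 payload=0x74=116: acc |= 116<<0 -> acc=116 shift=7
  byte[6]=0x40 cont=0 payload=0x40=64: acc |= 64<<7 -> acc=8308 shift=14 [end]
Varint 3: bytes[5:7] = F4 40 -> value 8308 (2 byte(s))
  byte[7]=0xBB cont=1 payload=0x3B=59: acc |= 59<<0 -> acc=59 shift=7
  byte[8]=0x95 cont=1 payload=0x15=21: acc |= 21<<7 -> acc=2747 shift=14
  byte[9]=0x2B cont=0 payload=0x2B=43: acc |= 43<<14 -> acc=707259 shift=21 [end]
Varint 4: bytes[7:10] = BB 95 2B -> value 707259 (3 byte(s))
  byte[10]=0xC6 cont=1 payload=0x46=70: acc |= 70<<0 -> acc=70 shift=7
  byte[11]=0x91 cont=1 payload=0x11=17: acc |= 17<<7 -> acc=2246 shift=14
  byte[12]=0x26 cont=0 payload=0x26=38: acc |= 38<<14 -> acc=624838 shift=21 [end]
Varint 5: bytes[10:13] = C6 91 26 -> value 624838 (3 byte(s))
  byte[13]=0x55 cont=0 payload=0x55=85: acc |= 85<<0 -> acc=85 shift=7 [end]
Varint 6: bytes[13:14] = 55 -> value 85 (1 byte(s))
  byte[14]=0xDA cont=1 payload=0x5A=90: acc |= 90<<0 -> acc=90 shift=7
  byte[15]=0x93 cont=1 payload=0x13=19: acc |= 19<<7 -> acc=2522 shift=14
  byte[16]=0xAF cont=1 payload=0x2F=47: acc |= 47<<14 -> acc=772570 shift=21
  byte[17]=0x40 cont=0 payload=0x40=64: acc |= 64<<21 -> acc=134990298 shift=28 [end]
Varint 7: bytes[14:18] = DA 93 AF 40 -> value 134990298 (4 byte(s))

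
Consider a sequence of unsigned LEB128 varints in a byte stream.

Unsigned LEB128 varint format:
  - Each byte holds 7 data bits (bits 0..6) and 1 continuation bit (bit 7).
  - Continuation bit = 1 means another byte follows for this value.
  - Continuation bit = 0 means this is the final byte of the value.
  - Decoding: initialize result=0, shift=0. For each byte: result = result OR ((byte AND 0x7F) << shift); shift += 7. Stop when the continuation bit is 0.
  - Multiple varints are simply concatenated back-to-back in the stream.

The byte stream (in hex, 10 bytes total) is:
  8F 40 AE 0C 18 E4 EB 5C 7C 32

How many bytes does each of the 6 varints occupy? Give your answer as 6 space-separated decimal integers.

  byte[0]=0x8F cont=1 payload=0x0F=15: acc |= 15<<0 -> acc=15 shift=7
  byte[1]=0x40 cont=0 payload=0x40=64: acc |= 64<<7 -> acc=8207 shift=14 [end]
Varint 1: bytes[0:2] = 8F 40 -> value 8207 (2 byte(s))
  byte[2]=0xAE cont=1 payload=0x2E=46: acc |= 46<<0 -> acc=46 shift=7
  byte[3]=0x0C cont=0 payload=0x0C=12: acc |= 12<<7 -> acc=1582 shift=14 [end]
Varint 2: bytes[2:4] = AE 0C -> value 1582 (2 byte(s))
  byte[4]=0x18 cont=0 payload=0x18=24: acc |= 24<<0 -> acc=24 shift=7 [end]
Varint 3: bytes[4:5] = 18 -> value 24 (1 byte(s))
  byte[5]=0xE4 cont=1 payload=0x64=100: acc |= 100<<0 -> acc=100 shift=7
  byte[6]=0xEB cont=1 payload=0x6B=107: acc |= 107<<7 -> acc=13796 shift=14
  byte[7]=0x5C cont=0 payload=0x5C=92: acc |= 92<<14 -> acc=1521124 shift=21 [end]
Varint 4: bytes[5:8] = E4 EB 5C -> value 1521124 (3 byte(s))
  byte[8]=0x7C cont=0 payload=0x7C=124: acc |= 124<<0 -> acc=124 shift=7 [end]
Varint 5: bytes[8:9] = 7C -> value 124 (1 byte(s))
  byte[9]=0x32 cont=0 payload=0x32=50: acc |= 50<<0 -> acc=50 shift=7 [end]
Varint 6: bytes[9:10] = 32 -> value 50 (1 byte(s))

Answer: 2 2 1 3 1 1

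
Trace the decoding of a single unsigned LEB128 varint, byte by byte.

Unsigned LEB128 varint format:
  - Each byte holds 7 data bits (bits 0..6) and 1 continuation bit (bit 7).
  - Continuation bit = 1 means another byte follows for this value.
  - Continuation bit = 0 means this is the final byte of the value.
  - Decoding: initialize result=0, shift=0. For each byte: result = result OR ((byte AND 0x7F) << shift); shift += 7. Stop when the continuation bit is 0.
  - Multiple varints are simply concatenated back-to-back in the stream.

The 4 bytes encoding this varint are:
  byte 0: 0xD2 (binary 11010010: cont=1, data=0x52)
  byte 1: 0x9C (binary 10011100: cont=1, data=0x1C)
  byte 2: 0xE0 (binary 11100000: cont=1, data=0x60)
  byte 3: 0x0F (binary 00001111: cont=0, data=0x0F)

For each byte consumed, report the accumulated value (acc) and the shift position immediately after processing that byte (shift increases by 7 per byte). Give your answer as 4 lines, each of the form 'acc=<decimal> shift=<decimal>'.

byte 0=0xD2: payload=0x52=82, contrib = 82<<0 = 82; acc -> 82, shift -> 7
byte 1=0x9C: payload=0x1C=28, contrib = 28<<7 = 3584; acc -> 3666, shift -> 14
byte 2=0xE0: payload=0x60=96, contrib = 96<<14 = 1572864; acc -> 1576530, shift -> 21
byte 3=0x0F: payload=0x0F=15, contrib = 15<<21 = 31457280; acc -> 33033810, shift -> 28

Answer: acc=82 shift=7
acc=3666 shift=14
acc=1576530 shift=21
acc=33033810 shift=28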